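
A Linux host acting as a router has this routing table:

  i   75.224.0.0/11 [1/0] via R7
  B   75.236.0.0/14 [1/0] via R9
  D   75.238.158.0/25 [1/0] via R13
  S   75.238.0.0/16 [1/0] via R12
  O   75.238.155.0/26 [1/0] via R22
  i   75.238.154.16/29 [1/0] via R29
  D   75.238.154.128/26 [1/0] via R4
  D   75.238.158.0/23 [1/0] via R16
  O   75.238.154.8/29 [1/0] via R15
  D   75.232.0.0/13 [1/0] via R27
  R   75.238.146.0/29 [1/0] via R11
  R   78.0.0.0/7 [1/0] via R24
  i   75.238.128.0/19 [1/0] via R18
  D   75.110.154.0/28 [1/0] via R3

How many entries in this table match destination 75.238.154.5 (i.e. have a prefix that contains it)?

Prefixes containing 75.238.154.5:
  75.224.0.0/11 (75.224.0.0 - 75.255.255.255)
  75.232.0.0/13 (75.232.0.0 - 75.239.255.255)
  75.236.0.0/14 (75.236.0.0 - 75.239.255.255)
  75.238.0.0/16 (75.238.0.0 - 75.238.255.255)
  75.238.128.0/19 (75.238.128.0 - 75.238.159.255)
Total matching entries: 5.

5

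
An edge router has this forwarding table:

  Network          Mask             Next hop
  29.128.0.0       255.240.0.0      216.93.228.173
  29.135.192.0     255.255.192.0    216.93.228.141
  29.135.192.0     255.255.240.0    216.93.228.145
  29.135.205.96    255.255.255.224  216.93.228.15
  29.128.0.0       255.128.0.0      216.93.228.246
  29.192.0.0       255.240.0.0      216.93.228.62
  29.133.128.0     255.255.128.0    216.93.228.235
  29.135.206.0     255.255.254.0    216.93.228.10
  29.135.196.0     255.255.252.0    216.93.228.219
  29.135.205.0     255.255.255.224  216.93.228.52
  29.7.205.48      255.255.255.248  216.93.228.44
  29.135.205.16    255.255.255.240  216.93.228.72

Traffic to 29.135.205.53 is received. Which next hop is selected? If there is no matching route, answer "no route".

216.93.228.145

Routes whose prefix contains 29.135.205.53:
  29.128.0.0/9 (29.128.0.0 - 29.255.255.255) -> 216.93.228.246
  29.128.0.0/12 (29.128.0.0 - 29.143.255.255) -> 216.93.228.173
  29.135.192.0/18 (29.135.192.0 - 29.135.255.255) -> 216.93.228.141
  29.135.192.0/20 (29.135.192.0 - 29.135.207.255) -> 216.93.228.145
More-specific entries that do NOT match:
  29.7.205.48/29 (29.7.205.48 - 29.7.205.55) does not contain 29.135.205.53
  29.135.205.16/28 (29.135.205.16 - 29.135.205.31) does not contain 29.135.205.53
  29.135.205.96/27 (29.135.205.96 - 29.135.205.127) does not contain 29.135.205.53
  29.135.205.0/27 (29.135.205.0 - 29.135.205.31) does not contain 29.135.205.53
  29.135.206.0/23 (29.135.206.0 - 29.135.207.255) does not contain 29.135.205.53
  29.135.196.0/22 (29.135.196.0 - 29.135.199.255) does not contain 29.135.205.53
Longest matching prefix is /20 -> next hop 216.93.228.145.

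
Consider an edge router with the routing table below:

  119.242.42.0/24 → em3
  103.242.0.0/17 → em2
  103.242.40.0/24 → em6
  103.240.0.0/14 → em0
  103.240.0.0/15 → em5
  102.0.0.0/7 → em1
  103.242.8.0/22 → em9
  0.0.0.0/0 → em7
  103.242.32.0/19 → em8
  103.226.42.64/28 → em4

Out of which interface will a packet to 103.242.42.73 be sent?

Routes whose prefix contains 103.242.42.73:
  0.0.0.0/0 (default, matches everything) -> em7
  102.0.0.0/7 (102.0.0.0 - 103.255.255.255) -> em1
  103.240.0.0/14 (103.240.0.0 - 103.243.255.255) -> em0
  103.242.0.0/17 (103.242.0.0 - 103.242.127.255) -> em2
  103.242.32.0/19 (103.242.32.0 - 103.242.63.255) -> em8
More-specific entries that do NOT match:
  103.226.42.64/28 (103.226.42.64 - 103.226.42.79) does not contain 103.242.42.73
  119.242.42.0/24 (119.242.42.0 - 119.242.42.255) does not contain 103.242.42.73
  103.242.40.0/24 (103.242.40.0 - 103.242.40.255) does not contain 103.242.42.73
  103.242.8.0/22 (103.242.8.0 - 103.242.11.255) does not contain 103.242.42.73
Longest matching prefix is /19 -> interface em8.

em8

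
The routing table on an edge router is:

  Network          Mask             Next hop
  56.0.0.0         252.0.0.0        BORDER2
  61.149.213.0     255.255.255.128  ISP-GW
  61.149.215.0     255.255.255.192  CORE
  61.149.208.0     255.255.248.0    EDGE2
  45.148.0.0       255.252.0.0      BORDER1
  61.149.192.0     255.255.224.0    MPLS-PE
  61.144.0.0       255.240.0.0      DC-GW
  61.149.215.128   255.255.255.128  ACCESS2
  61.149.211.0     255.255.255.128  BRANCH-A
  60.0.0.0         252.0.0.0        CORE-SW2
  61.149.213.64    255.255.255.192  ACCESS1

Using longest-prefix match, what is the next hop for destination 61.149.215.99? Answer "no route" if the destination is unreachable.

Routes whose prefix contains 61.149.215.99:
  60.0.0.0/6 (60.0.0.0 - 63.255.255.255) -> CORE-SW2
  61.144.0.0/12 (61.144.0.0 - 61.159.255.255) -> DC-GW
  61.149.192.0/19 (61.149.192.0 - 61.149.223.255) -> MPLS-PE
  61.149.208.0/21 (61.149.208.0 - 61.149.215.255) -> EDGE2
More-specific entries that do NOT match:
  61.149.215.0/26 (61.149.215.0 - 61.149.215.63) does not contain 61.149.215.99
  61.149.213.64/26 (61.149.213.64 - 61.149.213.127) does not contain 61.149.215.99
  61.149.213.0/25 (61.149.213.0 - 61.149.213.127) does not contain 61.149.215.99
  61.149.215.128/25 (61.149.215.128 - 61.149.215.255) does not contain 61.149.215.99
  61.149.211.0/25 (61.149.211.0 - 61.149.211.127) does not contain 61.149.215.99
Longest matching prefix is /21 -> next hop EDGE2.

EDGE2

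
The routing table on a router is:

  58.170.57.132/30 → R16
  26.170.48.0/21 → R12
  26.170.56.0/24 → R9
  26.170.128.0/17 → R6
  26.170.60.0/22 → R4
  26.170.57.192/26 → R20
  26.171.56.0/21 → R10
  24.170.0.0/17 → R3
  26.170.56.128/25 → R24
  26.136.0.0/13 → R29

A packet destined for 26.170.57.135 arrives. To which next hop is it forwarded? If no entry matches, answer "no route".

no route

No entry's prefix contains 26.170.57.135; there is no default route.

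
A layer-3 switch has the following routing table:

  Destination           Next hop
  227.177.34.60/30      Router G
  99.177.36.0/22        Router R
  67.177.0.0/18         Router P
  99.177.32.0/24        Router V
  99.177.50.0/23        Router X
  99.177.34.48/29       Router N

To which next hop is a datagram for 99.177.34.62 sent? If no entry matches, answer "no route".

No entry's prefix contains 99.177.34.62; there is no default route.

no route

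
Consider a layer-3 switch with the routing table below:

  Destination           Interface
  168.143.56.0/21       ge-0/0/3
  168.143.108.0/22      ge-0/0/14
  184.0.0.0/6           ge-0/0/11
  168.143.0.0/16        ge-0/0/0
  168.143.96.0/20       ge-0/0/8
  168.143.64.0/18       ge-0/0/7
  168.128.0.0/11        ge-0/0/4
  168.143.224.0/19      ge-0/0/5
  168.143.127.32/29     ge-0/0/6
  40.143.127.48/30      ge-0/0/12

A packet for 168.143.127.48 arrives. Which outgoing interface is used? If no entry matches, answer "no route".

ge-0/0/7

Routes whose prefix contains 168.143.127.48:
  168.128.0.0/11 (168.128.0.0 - 168.159.255.255) -> ge-0/0/4
  168.143.0.0/16 (168.143.0.0 - 168.143.255.255) -> ge-0/0/0
  168.143.64.0/18 (168.143.64.0 - 168.143.127.255) -> ge-0/0/7
More-specific entries that do NOT match:
  40.143.127.48/30 (40.143.127.48 - 40.143.127.51) does not contain 168.143.127.48
  168.143.127.32/29 (168.143.127.32 - 168.143.127.39) does not contain 168.143.127.48
  168.143.108.0/22 (168.143.108.0 - 168.143.111.255) does not contain 168.143.127.48
  168.143.56.0/21 (168.143.56.0 - 168.143.63.255) does not contain 168.143.127.48
  168.143.96.0/20 (168.143.96.0 - 168.143.111.255) does not contain 168.143.127.48
  168.143.224.0/19 (168.143.224.0 - 168.143.255.255) does not contain 168.143.127.48
Longest matching prefix is /18 -> interface ge-0/0/7.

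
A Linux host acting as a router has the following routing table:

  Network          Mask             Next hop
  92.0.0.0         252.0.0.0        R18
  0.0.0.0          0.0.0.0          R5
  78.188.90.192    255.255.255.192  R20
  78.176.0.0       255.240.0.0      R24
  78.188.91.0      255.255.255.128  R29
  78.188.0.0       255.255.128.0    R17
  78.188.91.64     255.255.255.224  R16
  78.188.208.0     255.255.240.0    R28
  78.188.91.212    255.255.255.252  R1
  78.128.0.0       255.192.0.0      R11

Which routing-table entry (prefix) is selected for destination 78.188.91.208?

Entries matching 78.188.91.208:
  0.0.0.0/0 (default, matches everything)
  78.128.0.0/10 (78.128.0.0 - 78.191.255.255)
  78.176.0.0/12 (78.176.0.0 - 78.191.255.255)
  78.188.0.0/17 (78.188.0.0 - 78.188.127.255)
Most specific is 78.188.0.0/17.

78.188.0.0/17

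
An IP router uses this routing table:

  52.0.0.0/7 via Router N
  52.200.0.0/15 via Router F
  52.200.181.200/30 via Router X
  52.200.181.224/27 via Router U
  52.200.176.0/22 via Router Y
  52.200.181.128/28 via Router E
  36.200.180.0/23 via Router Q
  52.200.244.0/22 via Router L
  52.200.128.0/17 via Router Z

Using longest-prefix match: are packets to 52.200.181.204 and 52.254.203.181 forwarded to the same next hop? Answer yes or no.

no

52.200.181.204: longest match 52.200.128.0/17 -> Router Z
52.254.203.181: longest match 52.0.0.0/7 -> Router N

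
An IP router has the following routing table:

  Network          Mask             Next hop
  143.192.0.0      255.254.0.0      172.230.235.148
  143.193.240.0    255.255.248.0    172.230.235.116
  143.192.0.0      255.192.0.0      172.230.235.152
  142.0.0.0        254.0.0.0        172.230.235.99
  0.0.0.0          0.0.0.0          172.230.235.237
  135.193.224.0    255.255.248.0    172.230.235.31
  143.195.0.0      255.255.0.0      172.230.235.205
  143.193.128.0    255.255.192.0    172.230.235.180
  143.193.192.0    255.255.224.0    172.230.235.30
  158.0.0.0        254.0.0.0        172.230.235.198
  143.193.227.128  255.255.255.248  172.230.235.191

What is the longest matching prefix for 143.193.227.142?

143.192.0.0/15

Entries matching 143.193.227.142:
  0.0.0.0/0 (default, matches everything)
  142.0.0.0/7 (142.0.0.0 - 143.255.255.255)
  143.192.0.0/10 (143.192.0.0 - 143.255.255.255)
  143.192.0.0/15 (143.192.0.0 - 143.193.255.255)
Most specific is 143.192.0.0/15.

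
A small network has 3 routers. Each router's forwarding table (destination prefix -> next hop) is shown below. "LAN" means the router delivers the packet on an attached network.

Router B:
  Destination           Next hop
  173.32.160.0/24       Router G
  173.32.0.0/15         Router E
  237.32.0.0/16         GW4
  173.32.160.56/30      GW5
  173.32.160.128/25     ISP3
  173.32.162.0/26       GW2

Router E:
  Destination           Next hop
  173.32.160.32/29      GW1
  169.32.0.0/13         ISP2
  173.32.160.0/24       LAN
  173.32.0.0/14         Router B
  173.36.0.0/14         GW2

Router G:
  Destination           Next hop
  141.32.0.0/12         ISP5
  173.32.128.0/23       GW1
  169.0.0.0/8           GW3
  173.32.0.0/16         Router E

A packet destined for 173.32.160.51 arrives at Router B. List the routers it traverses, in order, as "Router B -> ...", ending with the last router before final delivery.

Router B -> Router G -> Router E

At Router B: longest match for 173.32.160.51 is 173.32.160.0/24 -> Router G
At Router G: longest match for 173.32.160.51 is 173.32.0.0/16 -> Router E
At Router E: longest match for 173.32.160.51 is 173.32.160.0/24 -> LAN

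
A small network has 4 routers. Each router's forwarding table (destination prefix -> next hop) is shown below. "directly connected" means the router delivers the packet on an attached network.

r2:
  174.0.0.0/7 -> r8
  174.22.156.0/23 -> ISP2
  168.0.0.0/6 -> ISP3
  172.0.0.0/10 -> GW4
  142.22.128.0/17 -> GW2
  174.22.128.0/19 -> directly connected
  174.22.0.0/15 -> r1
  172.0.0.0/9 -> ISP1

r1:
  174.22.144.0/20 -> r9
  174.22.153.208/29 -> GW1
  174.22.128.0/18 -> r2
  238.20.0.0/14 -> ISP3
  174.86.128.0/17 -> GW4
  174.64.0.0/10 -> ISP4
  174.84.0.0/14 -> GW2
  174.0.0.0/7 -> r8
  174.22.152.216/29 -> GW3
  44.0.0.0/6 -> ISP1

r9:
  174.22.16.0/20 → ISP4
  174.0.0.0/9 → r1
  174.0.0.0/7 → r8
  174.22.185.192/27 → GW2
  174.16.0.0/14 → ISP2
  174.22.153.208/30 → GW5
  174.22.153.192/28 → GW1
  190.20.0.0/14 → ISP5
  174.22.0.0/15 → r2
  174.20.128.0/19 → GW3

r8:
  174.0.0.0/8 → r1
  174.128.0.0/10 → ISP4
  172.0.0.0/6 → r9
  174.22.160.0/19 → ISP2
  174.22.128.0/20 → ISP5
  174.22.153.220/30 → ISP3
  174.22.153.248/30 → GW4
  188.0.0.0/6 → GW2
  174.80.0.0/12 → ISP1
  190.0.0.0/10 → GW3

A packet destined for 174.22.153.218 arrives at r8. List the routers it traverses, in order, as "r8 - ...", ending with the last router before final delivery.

r8 - r1 - r9 - r2

At r8: longest match for 174.22.153.218 is 174.0.0.0/8 -> r1
At r1: longest match for 174.22.153.218 is 174.22.144.0/20 -> r9
At r9: longest match for 174.22.153.218 is 174.22.0.0/15 -> r2
At r2: longest match for 174.22.153.218 is 174.22.128.0/19 -> directly connected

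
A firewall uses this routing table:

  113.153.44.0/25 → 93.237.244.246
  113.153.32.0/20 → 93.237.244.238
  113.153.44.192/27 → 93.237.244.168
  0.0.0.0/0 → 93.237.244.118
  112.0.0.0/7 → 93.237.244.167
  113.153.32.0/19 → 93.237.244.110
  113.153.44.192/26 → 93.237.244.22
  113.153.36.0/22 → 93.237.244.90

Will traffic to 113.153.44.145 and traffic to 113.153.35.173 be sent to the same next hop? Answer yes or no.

113.153.44.145: longest match 113.153.32.0/20 -> 93.237.244.238
113.153.35.173: longest match 113.153.32.0/20 -> 93.237.244.238

yes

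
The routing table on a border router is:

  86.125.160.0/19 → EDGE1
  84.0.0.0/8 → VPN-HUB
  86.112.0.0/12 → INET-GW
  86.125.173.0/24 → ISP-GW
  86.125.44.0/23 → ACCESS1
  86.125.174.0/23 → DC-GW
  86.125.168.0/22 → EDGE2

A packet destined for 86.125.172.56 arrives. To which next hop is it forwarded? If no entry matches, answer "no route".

EDGE1

Routes whose prefix contains 86.125.172.56:
  86.112.0.0/12 (86.112.0.0 - 86.127.255.255) -> INET-GW
  86.125.160.0/19 (86.125.160.0 - 86.125.191.255) -> EDGE1
More-specific entries that do NOT match:
  86.125.173.0/24 (86.125.173.0 - 86.125.173.255) does not contain 86.125.172.56
  86.125.44.0/23 (86.125.44.0 - 86.125.45.255) does not contain 86.125.172.56
  86.125.174.0/23 (86.125.174.0 - 86.125.175.255) does not contain 86.125.172.56
  86.125.168.0/22 (86.125.168.0 - 86.125.171.255) does not contain 86.125.172.56
Longest matching prefix is /19 -> next hop EDGE1.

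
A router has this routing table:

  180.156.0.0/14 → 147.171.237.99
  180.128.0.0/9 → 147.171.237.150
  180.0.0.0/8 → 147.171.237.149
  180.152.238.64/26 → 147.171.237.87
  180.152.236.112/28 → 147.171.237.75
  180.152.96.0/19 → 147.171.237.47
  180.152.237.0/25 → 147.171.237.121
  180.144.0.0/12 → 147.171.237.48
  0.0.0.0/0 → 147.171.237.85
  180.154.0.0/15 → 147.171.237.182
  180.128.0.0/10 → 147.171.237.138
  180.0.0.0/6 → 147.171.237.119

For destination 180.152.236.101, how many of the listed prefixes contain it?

6

Prefixes containing 180.152.236.101:
  0.0.0.0/0 (default, matches everything)
  180.0.0.0/6 (180.0.0.0 - 183.255.255.255)
  180.0.0.0/8 (180.0.0.0 - 180.255.255.255)
  180.128.0.0/9 (180.128.0.0 - 180.255.255.255)
  180.128.0.0/10 (180.128.0.0 - 180.191.255.255)
  180.144.0.0/12 (180.144.0.0 - 180.159.255.255)
Total matching entries: 6.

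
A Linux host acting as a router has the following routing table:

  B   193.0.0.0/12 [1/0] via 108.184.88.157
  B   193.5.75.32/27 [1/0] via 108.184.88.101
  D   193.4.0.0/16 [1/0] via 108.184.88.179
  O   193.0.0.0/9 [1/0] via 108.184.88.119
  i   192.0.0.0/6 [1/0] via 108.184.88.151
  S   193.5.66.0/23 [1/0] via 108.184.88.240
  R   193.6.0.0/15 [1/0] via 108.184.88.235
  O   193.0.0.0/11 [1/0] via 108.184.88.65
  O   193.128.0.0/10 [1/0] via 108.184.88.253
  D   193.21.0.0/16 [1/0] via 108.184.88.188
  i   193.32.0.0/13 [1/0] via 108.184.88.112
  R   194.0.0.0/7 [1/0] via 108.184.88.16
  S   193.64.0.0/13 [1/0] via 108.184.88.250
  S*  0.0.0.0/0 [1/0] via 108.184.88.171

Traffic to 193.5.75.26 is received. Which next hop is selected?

Routes whose prefix contains 193.5.75.26:
  0.0.0.0/0 (default, matches everything) -> 108.184.88.171
  192.0.0.0/6 (192.0.0.0 - 195.255.255.255) -> 108.184.88.151
  193.0.0.0/9 (193.0.0.0 - 193.127.255.255) -> 108.184.88.119
  193.0.0.0/11 (193.0.0.0 - 193.31.255.255) -> 108.184.88.65
  193.0.0.0/12 (193.0.0.0 - 193.15.255.255) -> 108.184.88.157
More-specific entries that do NOT match:
  193.5.75.32/27 (193.5.75.32 - 193.5.75.63) does not contain 193.5.75.26
  193.5.66.0/23 (193.5.66.0 - 193.5.67.255) does not contain 193.5.75.26
  193.4.0.0/16 (193.4.0.0 - 193.4.255.255) does not contain 193.5.75.26
  193.21.0.0/16 (193.21.0.0 - 193.21.255.255) does not contain 193.5.75.26
  193.6.0.0/15 (193.6.0.0 - 193.7.255.255) does not contain 193.5.75.26
  193.32.0.0/13 (193.32.0.0 - 193.39.255.255) does not contain 193.5.75.26
  193.64.0.0/13 (193.64.0.0 - 193.71.255.255) does not contain 193.5.75.26
Longest matching prefix is /12 -> next hop 108.184.88.157.

108.184.88.157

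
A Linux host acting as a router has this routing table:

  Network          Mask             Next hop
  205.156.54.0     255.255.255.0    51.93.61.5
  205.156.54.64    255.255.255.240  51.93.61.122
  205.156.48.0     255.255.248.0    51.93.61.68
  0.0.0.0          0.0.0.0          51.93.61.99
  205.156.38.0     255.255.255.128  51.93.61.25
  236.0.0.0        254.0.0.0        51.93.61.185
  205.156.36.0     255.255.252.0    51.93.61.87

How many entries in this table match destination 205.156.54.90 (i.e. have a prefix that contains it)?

Prefixes containing 205.156.54.90:
  0.0.0.0/0 (default, matches everything)
  205.156.48.0/21 (205.156.48.0 - 205.156.55.255)
  205.156.54.0/24 (205.156.54.0 - 205.156.54.255)
Total matching entries: 3.

3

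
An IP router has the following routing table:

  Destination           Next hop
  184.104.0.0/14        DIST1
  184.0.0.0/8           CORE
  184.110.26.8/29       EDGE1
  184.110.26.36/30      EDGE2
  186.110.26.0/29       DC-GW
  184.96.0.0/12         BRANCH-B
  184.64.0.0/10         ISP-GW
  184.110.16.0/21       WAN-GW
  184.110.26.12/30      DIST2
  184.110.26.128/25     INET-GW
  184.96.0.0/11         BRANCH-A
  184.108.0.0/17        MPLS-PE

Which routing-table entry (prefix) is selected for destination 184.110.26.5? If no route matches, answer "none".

Entries matching 184.110.26.5:
  184.0.0.0/8 (184.0.0.0 - 184.255.255.255)
  184.64.0.0/10 (184.64.0.0 - 184.127.255.255)
  184.96.0.0/11 (184.96.0.0 - 184.127.255.255)
  184.96.0.0/12 (184.96.0.0 - 184.111.255.255)
Most specific is 184.96.0.0/12.

184.96.0.0/12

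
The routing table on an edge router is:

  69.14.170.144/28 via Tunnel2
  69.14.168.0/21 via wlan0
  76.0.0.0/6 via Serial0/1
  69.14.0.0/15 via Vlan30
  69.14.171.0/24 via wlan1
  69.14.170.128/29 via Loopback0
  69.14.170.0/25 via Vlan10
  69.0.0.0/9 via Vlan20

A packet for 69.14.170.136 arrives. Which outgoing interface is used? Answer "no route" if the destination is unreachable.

wlan0

Routes whose prefix contains 69.14.170.136:
  69.0.0.0/9 (69.0.0.0 - 69.127.255.255) -> Vlan20
  69.14.0.0/15 (69.14.0.0 - 69.15.255.255) -> Vlan30
  69.14.168.0/21 (69.14.168.0 - 69.14.175.255) -> wlan0
More-specific entries that do NOT match:
  69.14.170.128/29 (69.14.170.128 - 69.14.170.135) does not contain 69.14.170.136
  69.14.170.144/28 (69.14.170.144 - 69.14.170.159) does not contain 69.14.170.136
  69.14.170.0/25 (69.14.170.0 - 69.14.170.127) does not contain 69.14.170.136
  69.14.171.0/24 (69.14.171.0 - 69.14.171.255) does not contain 69.14.170.136
Longest matching prefix is /21 -> interface wlan0.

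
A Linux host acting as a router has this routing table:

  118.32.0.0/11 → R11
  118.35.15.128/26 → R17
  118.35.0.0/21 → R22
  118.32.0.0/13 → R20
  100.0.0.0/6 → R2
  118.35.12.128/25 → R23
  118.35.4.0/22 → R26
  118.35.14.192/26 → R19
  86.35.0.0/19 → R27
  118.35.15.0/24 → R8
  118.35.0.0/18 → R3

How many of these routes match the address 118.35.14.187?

Prefixes containing 118.35.14.187:
  118.32.0.0/11 (118.32.0.0 - 118.63.255.255)
  118.32.0.0/13 (118.32.0.0 - 118.39.255.255)
  118.35.0.0/18 (118.35.0.0 - 118.35.63.255)
Total matching entries: 3.

3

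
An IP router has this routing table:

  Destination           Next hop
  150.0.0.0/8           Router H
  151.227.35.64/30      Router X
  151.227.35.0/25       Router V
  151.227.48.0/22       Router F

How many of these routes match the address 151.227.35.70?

1

Prefixes containing 151.227.35.70:
  151.227.35.0/25 (151.227.35.0 - 151.227.35.127)
Total matching entries: 1.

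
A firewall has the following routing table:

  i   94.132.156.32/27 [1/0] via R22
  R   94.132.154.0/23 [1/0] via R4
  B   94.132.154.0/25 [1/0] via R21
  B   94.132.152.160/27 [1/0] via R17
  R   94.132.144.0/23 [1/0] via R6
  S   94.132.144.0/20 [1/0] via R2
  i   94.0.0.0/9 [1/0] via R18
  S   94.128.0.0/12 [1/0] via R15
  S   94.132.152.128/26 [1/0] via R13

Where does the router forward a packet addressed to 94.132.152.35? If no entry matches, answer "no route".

R2

Routes whose prefix contains 94.132.152.35:
  94.128.0.0/12 (94.128.0.0 - 94.143.255.255) -> R15
  94.132.144.0/20 (94.132.144.0 - 94.132.159.255) -> R2
More-specific entries that do NOT match:
  94.132.156.32/27 (94.132.156.32 - 94.132.156.63) does not contain 94.132.152.35
  94.132.152.160/27 (94.132.152.160 - 94.132.152.191) does not contain 94.132.152.35
  94.132.152.128/26 (94.132.152.128 - 94.132.152.191) does not contain 94.132.152.35
  94.132.154.0/25 (94.132.154.0 - 94.132.154.127) does not contain 94.132.152.35
  94.132.154.0/23 (94.132.154.0 - 94.132.155.255) does not contain 94.132.152.35
  94.132.144.0/23 (94.132.144.0 - 94.132.145.255) does not contain 94.132.152.35
Longest matching prefix is /20 -> next hop R2.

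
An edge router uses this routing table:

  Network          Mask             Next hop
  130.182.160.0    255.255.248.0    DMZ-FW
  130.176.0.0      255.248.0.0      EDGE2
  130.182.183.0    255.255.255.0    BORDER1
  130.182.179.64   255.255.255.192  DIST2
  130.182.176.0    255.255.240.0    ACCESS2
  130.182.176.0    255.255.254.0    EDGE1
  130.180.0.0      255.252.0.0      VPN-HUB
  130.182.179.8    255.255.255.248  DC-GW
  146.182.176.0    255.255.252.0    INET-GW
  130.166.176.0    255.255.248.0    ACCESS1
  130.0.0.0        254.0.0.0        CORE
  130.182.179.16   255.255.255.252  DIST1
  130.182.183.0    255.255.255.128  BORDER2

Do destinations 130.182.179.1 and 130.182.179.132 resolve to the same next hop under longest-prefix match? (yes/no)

yes

130.182.179.1: longest match 130.182.176.0/20 -> ACCESS2
130.182.179.132: longest match 130.182.176.0/20 -> ACCESS2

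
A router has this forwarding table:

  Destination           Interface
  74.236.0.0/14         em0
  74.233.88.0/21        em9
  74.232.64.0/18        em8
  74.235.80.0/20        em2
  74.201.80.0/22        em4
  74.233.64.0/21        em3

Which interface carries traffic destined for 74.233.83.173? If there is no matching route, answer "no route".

No entry's prefix contains 74.233.83.173; there is no default route.

no route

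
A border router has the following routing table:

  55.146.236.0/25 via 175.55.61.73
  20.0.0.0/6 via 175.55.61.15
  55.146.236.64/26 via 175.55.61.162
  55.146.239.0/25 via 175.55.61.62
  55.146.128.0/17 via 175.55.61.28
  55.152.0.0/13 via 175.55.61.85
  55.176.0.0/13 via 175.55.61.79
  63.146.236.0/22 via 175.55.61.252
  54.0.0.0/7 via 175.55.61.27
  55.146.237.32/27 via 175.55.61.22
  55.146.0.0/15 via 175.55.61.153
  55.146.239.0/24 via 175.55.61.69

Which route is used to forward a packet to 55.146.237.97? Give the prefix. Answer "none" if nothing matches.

Entries matching 55.146.237.97:
  54.0.0.0/7 (54.0.0.0 - 55.255.255.255)
  55.146.0.0/15 (55.146.0.0 - 55.147.255.255)
  55.146.128.0/17 (55.146.128.0 - 55.146.255.255)
Most specific is 55.146.128.0/17.

55.146.128.0/17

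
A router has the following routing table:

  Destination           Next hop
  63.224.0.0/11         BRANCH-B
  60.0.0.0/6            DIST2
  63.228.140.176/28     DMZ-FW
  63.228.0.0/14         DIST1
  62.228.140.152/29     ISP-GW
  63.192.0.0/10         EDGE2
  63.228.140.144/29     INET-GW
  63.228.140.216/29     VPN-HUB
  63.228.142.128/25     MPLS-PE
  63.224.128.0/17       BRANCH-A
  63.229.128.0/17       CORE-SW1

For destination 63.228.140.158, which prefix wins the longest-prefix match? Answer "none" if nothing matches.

Entries matching 63.228.140.158:
  60.0.0.0/6 (60.0.0.0 - 63.255.255.255)
  63.192.0.0/10 (63.192.0.0 - 63.255.255.255)
  63.224.0.0/11 (63.224.0.0 - 63.255.255.255)
  63.228.0.0/14 (63.228.0.0 - 63.231.255.255)
Most specific is 63.228.0.0/14.

63.228.0.0/14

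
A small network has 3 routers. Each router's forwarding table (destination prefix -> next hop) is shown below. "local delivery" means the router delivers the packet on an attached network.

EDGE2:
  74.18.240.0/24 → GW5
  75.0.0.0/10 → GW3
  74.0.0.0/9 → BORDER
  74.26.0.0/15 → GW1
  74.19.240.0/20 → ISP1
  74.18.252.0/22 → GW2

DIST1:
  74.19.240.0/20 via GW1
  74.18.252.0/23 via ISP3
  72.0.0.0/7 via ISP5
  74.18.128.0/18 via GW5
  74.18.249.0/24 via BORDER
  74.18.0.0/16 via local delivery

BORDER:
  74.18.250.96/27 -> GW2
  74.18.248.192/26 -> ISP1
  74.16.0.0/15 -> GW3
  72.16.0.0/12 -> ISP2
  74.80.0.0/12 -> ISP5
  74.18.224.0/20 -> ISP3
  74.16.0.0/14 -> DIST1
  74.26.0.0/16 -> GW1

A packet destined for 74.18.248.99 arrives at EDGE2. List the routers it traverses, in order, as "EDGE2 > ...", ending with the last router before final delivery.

EDGE2 > BORDER > DIST1

At EDGE2: longest match for 74.18.248.99 is 74.0.0.0/9 -> BORDER
At BORDER: longest match for 74.18.248.99 is 74.16.0.0/14 -> DIST1
At DIST1: longest match for 74.18.248.99 is 74.18.0.0/16 -> local delivery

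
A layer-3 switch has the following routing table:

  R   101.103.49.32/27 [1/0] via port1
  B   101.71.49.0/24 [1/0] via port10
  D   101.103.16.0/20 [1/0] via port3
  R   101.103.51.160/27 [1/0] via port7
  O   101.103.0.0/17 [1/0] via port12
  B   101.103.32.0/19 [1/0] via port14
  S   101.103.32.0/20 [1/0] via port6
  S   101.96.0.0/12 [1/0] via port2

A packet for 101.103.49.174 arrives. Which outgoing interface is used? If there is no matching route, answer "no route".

Routes whose prefix contains 101.103.49.174:
  101.96.0.0/12 (101.96.0.0 - 101.111.255.255) -> port2
  101.103.0.0/17 (101.103.0.0 - 101.103.127.255) -> port12
  101.103.32.0/19 (101.103.32.0 - 101.103.63.255) -> port14
More-specific entries that do NOT match:
  101.103.49.32/27 (101.103.49.32 - 101.103.49.63) does not contain 101.103.49.174
  101.103.51.160/27 (101.103.51.160 - 101.103.51.191) does not contain 101.103.49.174
  101.71.49.0/24 (101.71.49.0 - 101.71.49.255) does not contain 101.103.49.174
  101.103.16.0/20 (101.103.16.0 - 101.103.31.255) does not contain 101.103.49.174
  101.103.32.0/20 (101.103.32.0 - 101.103.47.255) does not contain 101.103.49.174
Longest matching prefix is /19 -> interface port14.

port14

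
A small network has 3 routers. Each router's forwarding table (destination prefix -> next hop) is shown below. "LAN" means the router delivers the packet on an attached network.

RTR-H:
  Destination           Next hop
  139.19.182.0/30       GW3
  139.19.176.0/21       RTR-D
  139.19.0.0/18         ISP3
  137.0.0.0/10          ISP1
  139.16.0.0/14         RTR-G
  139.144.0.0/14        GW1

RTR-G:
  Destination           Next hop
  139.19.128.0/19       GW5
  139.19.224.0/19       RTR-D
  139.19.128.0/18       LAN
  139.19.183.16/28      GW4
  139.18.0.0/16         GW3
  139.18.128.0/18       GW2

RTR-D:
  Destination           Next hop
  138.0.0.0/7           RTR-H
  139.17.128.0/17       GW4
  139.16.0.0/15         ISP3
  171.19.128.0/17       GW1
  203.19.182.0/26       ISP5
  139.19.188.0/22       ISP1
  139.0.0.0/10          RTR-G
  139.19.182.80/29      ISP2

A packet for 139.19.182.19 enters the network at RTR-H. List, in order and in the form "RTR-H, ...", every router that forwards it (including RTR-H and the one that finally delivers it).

At RTR-H: longest match for 139.19.182.19 is 139.19.176.0/21 -> RTR-D
At RTR-D: longest match for 139.19.182.19 is 139.0.0.0/10 -> RTR-G
At RTR-G: longest match for 139.19.182.19 is 139.19.128.0/18 -> LAN

RTR-H, RTR-D, RTR-G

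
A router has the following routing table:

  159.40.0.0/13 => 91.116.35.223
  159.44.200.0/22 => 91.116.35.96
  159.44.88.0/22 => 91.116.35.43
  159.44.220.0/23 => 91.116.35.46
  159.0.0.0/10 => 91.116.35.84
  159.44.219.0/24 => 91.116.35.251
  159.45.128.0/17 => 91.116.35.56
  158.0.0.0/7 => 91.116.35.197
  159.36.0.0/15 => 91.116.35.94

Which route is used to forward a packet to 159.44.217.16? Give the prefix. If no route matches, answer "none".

159.40.0.0/13

Entries matching 159.44.217.16:
  158.0.0.0/7 (158.0.0.0 - 159.255.255.255)
  159.0.0.0/10 (159.0.0.0 - 159.63.255.255)
  159.40.0.0/13 (159.40.0.0 - 159.47.255.255)
Most specific is 159.40.0.0/13.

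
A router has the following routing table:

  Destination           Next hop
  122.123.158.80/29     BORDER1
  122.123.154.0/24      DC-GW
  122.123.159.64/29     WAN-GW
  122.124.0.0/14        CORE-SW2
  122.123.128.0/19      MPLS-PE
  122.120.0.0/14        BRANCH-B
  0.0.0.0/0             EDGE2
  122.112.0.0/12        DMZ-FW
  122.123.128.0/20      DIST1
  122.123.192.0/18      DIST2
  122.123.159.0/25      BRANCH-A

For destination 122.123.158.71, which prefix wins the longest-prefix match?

Entries matching 122.123.158.71:
  0.0.0.0/0 (default, matches everything)
  122.112.0.0/12 (122.112.0.0 - 122.127.255.255)
  122.120.0.0/14 (122.120.0.0 - 122.123.255.255)
  122.123.128.0/19 (122.123.128.0 - 122.123.159.255)
Most specific is 122.123.128.0/19.

122.123.128.0/19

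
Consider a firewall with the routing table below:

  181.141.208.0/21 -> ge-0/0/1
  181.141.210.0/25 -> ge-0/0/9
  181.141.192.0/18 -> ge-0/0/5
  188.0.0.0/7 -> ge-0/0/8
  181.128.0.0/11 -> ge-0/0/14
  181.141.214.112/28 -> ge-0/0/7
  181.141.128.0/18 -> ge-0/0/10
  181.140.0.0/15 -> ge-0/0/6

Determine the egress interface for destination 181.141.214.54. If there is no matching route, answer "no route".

Routes whose prefix contains 181.141.214.54:
  181.128.0.0/11 (181.128.0.0 - 181.159.255.255) -> ge-0/0/14
  181.140.0.0/15 (181.140.0.0 - 181.141.255.255) -> ge-0/0/6
  181.141.192.0/18 (181.141.192.0 - 181.141.255.255) -> ge-0/0/5
  181.141.208.0/21 (181.141.208.0 - 181.141.215.255) -> ge-0/0/1
More-specific entries that do NOT match:
  181.141.214.112/28 (181.141.214.112 - 181.141.214.127) does not contain 181.141.214.54
  181.141.210.0/25 (181.141.210.0 - 181.141.210.127) does not contain 181.141.214.54
Longest matching prefix is /21 -> interface ge-0/0/1.

ge-0/0/1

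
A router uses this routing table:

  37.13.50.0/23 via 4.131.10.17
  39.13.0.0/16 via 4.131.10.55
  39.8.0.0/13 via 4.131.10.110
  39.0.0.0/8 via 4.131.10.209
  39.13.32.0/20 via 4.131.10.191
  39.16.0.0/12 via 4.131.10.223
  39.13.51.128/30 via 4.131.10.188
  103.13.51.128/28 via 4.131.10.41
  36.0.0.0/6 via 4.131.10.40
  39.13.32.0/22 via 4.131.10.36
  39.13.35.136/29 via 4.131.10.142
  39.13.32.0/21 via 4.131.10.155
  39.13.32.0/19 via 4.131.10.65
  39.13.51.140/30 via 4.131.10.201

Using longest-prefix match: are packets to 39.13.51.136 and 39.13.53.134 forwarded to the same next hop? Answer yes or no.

39.13.51.136: longest match 39.13.32.0/19 -> 4.131.10.65
39.13.53.134: longest match 39.13.32.0/19 -> 4.131.10.65

yes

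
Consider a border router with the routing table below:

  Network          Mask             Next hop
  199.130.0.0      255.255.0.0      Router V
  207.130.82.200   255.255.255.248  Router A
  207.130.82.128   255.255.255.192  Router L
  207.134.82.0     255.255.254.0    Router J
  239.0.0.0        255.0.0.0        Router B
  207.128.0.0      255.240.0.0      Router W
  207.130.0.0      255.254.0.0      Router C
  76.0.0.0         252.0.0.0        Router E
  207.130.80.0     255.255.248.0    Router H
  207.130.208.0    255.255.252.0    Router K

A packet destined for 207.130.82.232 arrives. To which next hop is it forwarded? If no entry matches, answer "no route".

Router H

Routes whose prefix contains 207.130.82.232:
  207.128.0.0/12 (207.128.0.0 - 207.143.255.255) -> Router W
  207.130.0.0/15 (207.130.0.0 - 207.131.255.255) -> Router C
  207.130.80.0/21 (207.130.80.0 - 207.130.87.255) -> Router H
More-specific entries that do NOT match:
  207.130.82.200/29 (207.130.82.200 - 207.130.82.207) does not contain 207.130.82.232
  207.130.82.128/26 (207.130.82.128 - 207.130.82.191) does not contain 207.130.82.232
  207.134.82.0/23 (207.134.82.0 - 207.134.83.255) does not contain 207.130.82.232
  207.130.208.0/22 (207.130.208.0 - 207.130.211.255) does not contain 207.130.82.232
Longest matching prefix is /21 -> next hop Router H.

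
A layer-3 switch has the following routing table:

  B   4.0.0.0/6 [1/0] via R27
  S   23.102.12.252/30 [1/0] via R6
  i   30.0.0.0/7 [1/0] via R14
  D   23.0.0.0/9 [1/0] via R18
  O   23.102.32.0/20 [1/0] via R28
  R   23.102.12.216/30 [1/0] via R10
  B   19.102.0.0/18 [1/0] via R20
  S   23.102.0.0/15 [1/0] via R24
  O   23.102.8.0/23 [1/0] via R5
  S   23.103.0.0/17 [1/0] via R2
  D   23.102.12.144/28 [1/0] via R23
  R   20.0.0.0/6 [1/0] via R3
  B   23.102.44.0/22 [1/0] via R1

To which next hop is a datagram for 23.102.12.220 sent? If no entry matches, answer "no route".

Routes whose prefix contains 23.102.12.220:
  20.0.0.0/6 (20.0.0.0 - 23.255.255.255) -> R3
  23.0.0.0/9 (23.0.0.0 - 23.127.255.255) -> R18
  23.102.0.0/15 (23.102.0.0 - 23.103.255.255) -> R24
More-specific entries that do NOT match:
  23.102.12.252/30 (23.102.12.252 - 23.102.12.255) does not contain 23.102.12.220
  23.102.12.216/30 (23.102.12.216 - 23.102.12.219) does not contain 23.102.12.220
  23.102.12.144/28 (23.102.12.144 - 23.102.12.159) does not contain 23.102.12.220
  23.102.8.0/23 (23.102.8.0 - 23.102.9.255) does not contain 23.102.12.220
  23.102.44.0/22 (23.102.44.0 - 23.102.47.255) does not contain 23.102.12.220
  23.102.32.0/20 (23.102.32.0 - 23.102.47.255) does not contain 23.102.12.220
  19.102.0.0/18 (19.102.0.0 - 19.102.63.255) does not contain 23.102.12.220
  23.103.0.0/17 (23.103.0.0 - 23.103.127.255) does not contain 23.102.12.220
Longest matching prefix is /15 -> next hop R24.

R24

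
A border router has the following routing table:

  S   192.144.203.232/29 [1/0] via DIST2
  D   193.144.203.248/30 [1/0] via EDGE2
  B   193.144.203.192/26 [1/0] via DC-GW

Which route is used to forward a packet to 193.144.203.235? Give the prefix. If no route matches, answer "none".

193.144.203.192/26

Entries matching 193.144.203.235:
  193.144.203.192/26 (193.144.203.192 - 193.144.203.255)
Most specific is 193.144.203.192/26.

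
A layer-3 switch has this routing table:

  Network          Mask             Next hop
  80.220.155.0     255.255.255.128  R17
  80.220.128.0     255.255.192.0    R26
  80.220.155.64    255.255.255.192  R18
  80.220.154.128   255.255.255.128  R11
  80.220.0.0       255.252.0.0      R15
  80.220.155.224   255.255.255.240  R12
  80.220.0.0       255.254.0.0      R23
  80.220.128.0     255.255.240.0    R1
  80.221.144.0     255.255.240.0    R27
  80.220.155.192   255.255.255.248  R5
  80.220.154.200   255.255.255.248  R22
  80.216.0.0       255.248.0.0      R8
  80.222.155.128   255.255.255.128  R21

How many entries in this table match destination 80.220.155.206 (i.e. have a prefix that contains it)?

4

Prefixes containing 80.220.155.206:
  80.216.0.0/13 (80.216.0.0 - 80.223.255.255)
  80.220.0.0/14 (80.220.0.0 - 80.223.255.255)
  80.220.0.0/15 (80.220.0.0 - 80.221.255.255)
  80.220.128.0/18 (80.220.128.0 - 80.220.191.255)
Total matching entries: 4.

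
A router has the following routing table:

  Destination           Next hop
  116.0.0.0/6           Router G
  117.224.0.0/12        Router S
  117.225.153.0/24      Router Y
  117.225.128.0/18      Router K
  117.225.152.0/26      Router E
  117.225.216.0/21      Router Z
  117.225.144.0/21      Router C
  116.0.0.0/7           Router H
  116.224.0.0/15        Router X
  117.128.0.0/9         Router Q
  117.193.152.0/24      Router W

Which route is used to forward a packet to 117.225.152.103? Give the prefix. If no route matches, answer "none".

117.225.128.0/18

Entries matching 117.225.152.103:
  116.0.0.0/6 (116.0.0.0 - 119.255.255.255)
  116.0.0.0/7 (116.0.0.0 - 117.255.255.255)
  117.128.0.0/9 (117.128.0.0 - 117.255.255.255)
  117.224.0.0/12 (117.224.0.0 - 117.239.255.255)
  117.225.128.0/18 (117.225.128.0 - 117.225.191.255)
Most specific is 117.225.128.0/18.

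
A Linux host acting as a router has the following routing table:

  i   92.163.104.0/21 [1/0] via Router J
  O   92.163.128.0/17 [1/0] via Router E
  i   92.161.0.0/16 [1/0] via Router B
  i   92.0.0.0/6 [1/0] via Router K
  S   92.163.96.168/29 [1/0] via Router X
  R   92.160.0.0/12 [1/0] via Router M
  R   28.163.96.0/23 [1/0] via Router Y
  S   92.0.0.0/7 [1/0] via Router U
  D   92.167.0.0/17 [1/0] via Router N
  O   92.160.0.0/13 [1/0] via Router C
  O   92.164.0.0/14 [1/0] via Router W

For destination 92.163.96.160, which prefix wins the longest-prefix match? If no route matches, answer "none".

92.160.0.0/13

Entries matching 92.163.96.160:
  92.0.0.0/6 (92.0.0.0 - 95.255.255.255)
  92.0.0.0/7 (92.0.0.0 - 93.255.255.255)
  92.160.0.0/12 (92.160.0.0 - 92.175.255.255)
  92.160.0.0/13 (92.160.0.0 - 92.167.255.255)
Most specific is 92.160.0.0/13.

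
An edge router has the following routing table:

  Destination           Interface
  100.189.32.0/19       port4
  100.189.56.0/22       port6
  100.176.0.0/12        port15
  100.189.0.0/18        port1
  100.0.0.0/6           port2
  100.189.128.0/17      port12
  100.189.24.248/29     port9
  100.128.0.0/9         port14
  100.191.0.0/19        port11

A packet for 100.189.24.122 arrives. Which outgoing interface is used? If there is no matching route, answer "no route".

Routes whose prefix contains 100.189.24.122:
  100.0.0.0/6 (100.0.0.0 - 103.255.255.255) -> port2
  100.128.0.0/9 (100.128.0.0 - 100.255.255.255) -> port14
  100.176.0.0/12 (100.176.0.0 - 100.191.255.255) -> port15
  100.189.0.0/18 (100.189.0.0 - 100.189.63.255) -> port1
More-specific entries that do NOT match:
  100.189.24.248/29 (100.189.24.248 - 100.189.24.255) does not contain 100.189.24.122
  100.189.56.0/22 (100.189.56.0 - 100.189.59.255) does not contain 100.189.24.122
  100.189.32.0/19 (100.189.32.0 - 100.189.63.255) does not contain 100.189.24.122
  100.191.0.0/19 (100.191.0.0 - 100.191.31.255) does not contain 100.189.24.122
Longest matching prefix is /18 -> interface port1.

port1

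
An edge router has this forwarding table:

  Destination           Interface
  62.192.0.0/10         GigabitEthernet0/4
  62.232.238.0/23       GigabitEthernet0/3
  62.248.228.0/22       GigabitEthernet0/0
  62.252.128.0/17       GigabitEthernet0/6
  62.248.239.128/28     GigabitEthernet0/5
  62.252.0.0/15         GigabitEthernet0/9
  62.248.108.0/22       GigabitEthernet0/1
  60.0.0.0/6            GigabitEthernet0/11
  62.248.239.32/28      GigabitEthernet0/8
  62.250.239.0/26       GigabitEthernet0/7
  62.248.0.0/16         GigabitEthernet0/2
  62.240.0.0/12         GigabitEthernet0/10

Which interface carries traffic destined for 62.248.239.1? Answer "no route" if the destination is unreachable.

Routes whose prefix contains 62.248.239.1:
  60.0.0.0/6 (60.0.0.0 - 63.255.255.255) -> GigabitEthernet0/11
  62.192.0.0/10 (62.192.0.0 - 62.255.255.255) -> GigabitEthernet0/4
  62.240.0.0/12 (62.240.0.0 - 62.255.255.255) -> GigabitEthernet0/10
  62.248.0.0/16 (62.248.0.0 - 62.248.255.255) -> GigabitEthernet0/2
More-specific entries that do NOT match:
  62.248.239.128/28 (62.248.239.128 - 62.248.239.143) does not contain 62.248.239.1
  62.248.239.32/28 (62.248.239.32 - 62.248.239.47) does not contain 62.248.239.1
  62.250.239.0/26 (62.250.239.0 - 62.250.239.63) does not contain 62.248.239.1
  62.232.238.0/23 (62.232.238.0 - 62.232.239.255) does not contain 62.248.239.1
  62.248.228.0/22 (62.248.228.0 - 62.248.231.255) does not contain 62.248.239.1
  62.248.108.0/22 (62.248.108.0 - 62.248.111.255) does not contain 62.248.239.1
  62.252.128.0/17 (62.252.128.0 - 62.252.255.255) does not contain 62.248.239.1
Longest matching prefix is /16 -> interface GigabitEthernet0/2.

GigabitEthernet0/2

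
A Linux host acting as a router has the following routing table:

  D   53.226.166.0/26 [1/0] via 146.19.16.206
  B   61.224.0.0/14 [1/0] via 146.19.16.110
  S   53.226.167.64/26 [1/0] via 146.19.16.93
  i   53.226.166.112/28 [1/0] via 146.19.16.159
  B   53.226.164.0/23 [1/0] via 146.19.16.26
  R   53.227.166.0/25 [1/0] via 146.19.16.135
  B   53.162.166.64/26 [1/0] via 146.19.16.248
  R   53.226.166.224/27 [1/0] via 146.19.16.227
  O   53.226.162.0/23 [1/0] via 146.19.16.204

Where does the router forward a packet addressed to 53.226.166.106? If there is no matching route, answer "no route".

no route

No entry's prefix contains 53.226.166.106; there is no default route.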